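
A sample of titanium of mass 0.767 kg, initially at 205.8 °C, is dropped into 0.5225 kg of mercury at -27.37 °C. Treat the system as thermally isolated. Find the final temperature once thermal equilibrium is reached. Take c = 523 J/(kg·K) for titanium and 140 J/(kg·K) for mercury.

T_f ≈ 169.8 °C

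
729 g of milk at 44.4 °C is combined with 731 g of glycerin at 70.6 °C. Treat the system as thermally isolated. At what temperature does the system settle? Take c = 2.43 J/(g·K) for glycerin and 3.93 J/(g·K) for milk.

T_f ≈ 54.4 °C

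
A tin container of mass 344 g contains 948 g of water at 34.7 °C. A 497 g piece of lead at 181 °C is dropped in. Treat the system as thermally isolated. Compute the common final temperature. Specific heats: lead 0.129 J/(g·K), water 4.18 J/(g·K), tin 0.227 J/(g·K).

Conservation of energy gives ΣQ = 0:
497×0.129×(T − 181) + 948×4.18×(T − 34.7) + 344×0.227×(T − 34.7) = 0
64.11(T − 181) + 3962.6(T − 34.7) + 78.09(T − 34.7) = 0
(64.11 + 3962.6 + 78.09) T = 64.11×181 + 3962.6×34.7 + 78.09×34.7
T ≈ 36.99 °C

T_f ≈ 37.0 °C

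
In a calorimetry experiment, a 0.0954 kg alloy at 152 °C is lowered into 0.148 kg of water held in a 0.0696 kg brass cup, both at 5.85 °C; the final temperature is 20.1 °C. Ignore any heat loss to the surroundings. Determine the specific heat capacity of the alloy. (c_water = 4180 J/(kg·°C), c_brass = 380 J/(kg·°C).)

c ≈ 731 J/(kg·°C)

Setting the total heat transfer to zero:
0.0954·c·(20.1 − 152) + 0.148·4180·(20.1 − 5.85) + 0.0696·380·(20.1 − 5.85) = 0
-12.58 c = -9192.5
c = -9192.5/-12.58 ≈ 730.5 J/(kg·°C)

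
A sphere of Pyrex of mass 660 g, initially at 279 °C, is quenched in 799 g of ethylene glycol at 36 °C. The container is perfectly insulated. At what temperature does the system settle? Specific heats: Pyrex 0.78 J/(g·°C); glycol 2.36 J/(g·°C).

|Q_Pyrex| = |Q_glycol|:
660×0.78×(279 − T) = 799×2.36×(T − 36)
514.8(279 − T) = 1885.6(T − 36)
2400.4 T = 211512  ⇒  T ≈ 88.11 °C

T_f ≈ 88.1 °C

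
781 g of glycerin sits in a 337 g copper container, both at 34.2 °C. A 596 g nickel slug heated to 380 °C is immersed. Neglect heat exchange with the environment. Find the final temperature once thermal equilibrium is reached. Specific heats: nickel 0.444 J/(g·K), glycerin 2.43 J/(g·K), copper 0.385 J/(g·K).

T_f ≈ 74.1 °C

Heat gained plus heat lost sum to zero:
596*0.444*(T − 380) + 781*2.43*(T − 34.2) + 337*0.385*(T − 34.2) = 0
(264.62 + 1897.8 + 129.75) T = 264.62*380 + 1897.8*34.2 + 129.75*34.2
T = 169900 / 2292.2 = 74.1 °C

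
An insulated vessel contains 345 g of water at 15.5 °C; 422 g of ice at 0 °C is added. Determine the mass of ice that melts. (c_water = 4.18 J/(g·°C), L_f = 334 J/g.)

m_melted ≈ 66.9 g

Heat available from the water dropping to 0 °C: 345·4.18·15.5 = 22353 J.
Melting all 422 g of ice would need 422·334 = 140948 J.
Since 22353 < 140948 J, not all the ice melts; equilibrium is at 0 °C.
Mass melted = 22353/334 ≈ 66.92 g.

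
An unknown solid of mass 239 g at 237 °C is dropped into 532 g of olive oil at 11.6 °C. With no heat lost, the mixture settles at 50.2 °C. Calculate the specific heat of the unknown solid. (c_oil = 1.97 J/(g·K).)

c ≈ 0.906 J/(g·K)

Heat lost by the unknown solid = heat gained by the oil:
239·c·(237 − 50.2) = 532·1.97·(50.2 − 11.6)
44645 c = 40454  ⇒  c ≈ 0.9061 J/(g·K)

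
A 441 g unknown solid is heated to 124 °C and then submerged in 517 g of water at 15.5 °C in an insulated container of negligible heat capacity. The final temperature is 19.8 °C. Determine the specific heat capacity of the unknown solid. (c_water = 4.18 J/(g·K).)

c ≈ 0.202 J/(g·K)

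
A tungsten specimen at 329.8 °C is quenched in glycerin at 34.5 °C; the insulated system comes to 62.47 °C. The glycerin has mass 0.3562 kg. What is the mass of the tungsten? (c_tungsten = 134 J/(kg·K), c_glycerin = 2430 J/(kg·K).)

m ≈ 0.676 kg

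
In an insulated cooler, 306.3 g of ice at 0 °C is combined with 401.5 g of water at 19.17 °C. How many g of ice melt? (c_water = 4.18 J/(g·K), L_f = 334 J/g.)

Water can give up m c ΔT = 401.5×4.18×19.17 = 32172 J before reaching 0 °C.
Melting all 306.3 g of ice would need 306.3×334 = 102304 J.
32172 J < 102304 J, so only part of the ice melts and the system sits at 0 °C.
m_melt = 32172 / L_f = 96.32 g.

m_melted ≈ 96.3 g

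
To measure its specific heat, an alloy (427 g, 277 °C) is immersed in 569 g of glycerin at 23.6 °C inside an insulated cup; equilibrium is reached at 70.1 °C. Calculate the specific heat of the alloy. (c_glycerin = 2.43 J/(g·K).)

c ≈ 0.728 J/(g·K)

Heat lost by the alloy = heat gained by the glycerin:
427·c·(277 − 70.1) = 569·2.43·(70.1 − 23.6)
88346 c = 64294  ⇒  c ≈ 0.7278 J/(g·K)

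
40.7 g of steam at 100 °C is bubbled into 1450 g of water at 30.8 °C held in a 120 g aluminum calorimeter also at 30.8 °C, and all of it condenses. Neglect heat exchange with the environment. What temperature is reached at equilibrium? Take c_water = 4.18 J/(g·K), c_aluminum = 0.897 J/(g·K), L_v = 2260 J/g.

T_f ≈ 47.2 °C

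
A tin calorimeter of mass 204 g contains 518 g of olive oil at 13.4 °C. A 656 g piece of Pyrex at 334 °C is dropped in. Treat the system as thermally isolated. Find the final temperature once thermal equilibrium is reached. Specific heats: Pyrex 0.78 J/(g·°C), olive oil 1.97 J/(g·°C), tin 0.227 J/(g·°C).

Let T be the final temperature. ΣQ_i = 0:
656*0.78*(T − 334) + 518*1.97*(T − 13.4) + 204*0.227*(T − 13.4) = 0
511.68(T − 334) + 1020.5(T − 13.4) + 46.31(T − 13.4) = 0
1578.4 T = 185196
T ≈ 117.33 °C

T_f ≈ 117.3 °C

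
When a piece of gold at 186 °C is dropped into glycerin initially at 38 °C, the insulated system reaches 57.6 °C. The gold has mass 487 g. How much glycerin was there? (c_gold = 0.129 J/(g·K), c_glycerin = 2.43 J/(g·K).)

m ≈ 169 g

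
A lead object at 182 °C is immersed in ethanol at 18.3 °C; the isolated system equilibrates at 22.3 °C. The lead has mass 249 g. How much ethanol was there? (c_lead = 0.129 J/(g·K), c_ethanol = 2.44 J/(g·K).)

m ≈ 526 g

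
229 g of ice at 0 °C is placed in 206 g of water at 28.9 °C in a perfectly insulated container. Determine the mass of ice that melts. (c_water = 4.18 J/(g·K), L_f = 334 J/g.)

m_melted ≈ 74.5 g

Heat available from the water dropping to 0 °C: 206·4.18·28.9 = 24885 J.
Melting all 229 g of ice would need 229·334 = 76486 J.
That's not enough to melt it all — equilibrium is at 0 °C with ice remaining.
Mass melted = 24885/334 ≈ 74.51 g.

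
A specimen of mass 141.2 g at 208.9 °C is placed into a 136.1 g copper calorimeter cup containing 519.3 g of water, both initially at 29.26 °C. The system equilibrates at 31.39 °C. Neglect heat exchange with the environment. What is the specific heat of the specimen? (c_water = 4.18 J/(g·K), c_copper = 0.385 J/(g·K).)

c ≈ 0.189 J/(g·K)

Heat gained plus heat lost sum to zero:
141.2×c×(31.39 − 208.9) + 519.3×4.18×(31.39 − 29.26) + 136.1×0.385×(31.39 − 29.26) = 0
-25064 c = -4735.1
c = -4735.1/-25064 ≈ 0.1889 J/(g·K)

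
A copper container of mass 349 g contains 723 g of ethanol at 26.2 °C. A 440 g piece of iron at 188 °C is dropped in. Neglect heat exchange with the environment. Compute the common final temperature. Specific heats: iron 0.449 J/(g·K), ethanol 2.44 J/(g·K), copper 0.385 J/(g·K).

T_f ≈ 41.5 °C

Heat gained plus heat lost sum to zero:
440*0.449*(T − 188) + 723*2.44*(T − 26.2) + 349*0.385*(T − 26.2) = 0
(197.56 + 1764.1 + 134.37) T = 197.56*188 + 1764.1*26.2 + 134.37*26.2
T = 86882/2096 ≈ 41.45 °C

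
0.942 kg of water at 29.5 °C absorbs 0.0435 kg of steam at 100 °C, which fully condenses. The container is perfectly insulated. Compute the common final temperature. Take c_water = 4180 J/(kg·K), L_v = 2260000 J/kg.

T_f ≈ 56.5 °C

Setting the total heat transfer to zero:
latent heat released on condensation: 0.0435×2260000 = 98310
  condensate cools 100→T: 0.0435×4180×(T − 100) = 181.83(T − 100)
  water warms: 0.942×4180×(T − 29.5) = 3937.6(T − 29.5)
4119.4 T = 98310 + 18183 + 116158 = 232651
T ≈ 56.48 °C — below 100 °C, confirming all the steam condensed.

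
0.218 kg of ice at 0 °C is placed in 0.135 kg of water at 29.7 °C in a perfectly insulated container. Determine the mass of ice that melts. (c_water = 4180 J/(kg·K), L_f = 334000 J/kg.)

Heat available from the water dropping to 0 °C: 0.135·4180·29.7 = 16760 J.
Melting all 0.218 kg of ice would need 0.218·334000 = 72812 J.
16760 J < 72812 J, so only part of the ice melts and the system sits at 0 °C.
Mass melted = 16760/334000 ≈ 0.05018 kg.

m_melted ≈ 0.0502 kg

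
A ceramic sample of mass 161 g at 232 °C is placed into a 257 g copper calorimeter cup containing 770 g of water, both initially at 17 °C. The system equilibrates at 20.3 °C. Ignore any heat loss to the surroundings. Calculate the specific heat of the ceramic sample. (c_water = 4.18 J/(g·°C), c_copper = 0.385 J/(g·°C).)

Energy conservation, ΣQ = 0:
161×c×(20.3 − 232) + 770×4.18×(20.3 − 17) + 257×0.385×(20.3 − 17) = 0
-34084 c = -10948
c = -10948/-34084 ≈ 0.3212 J/(g·°C)

c ≈ 0.321 J/(g·°C)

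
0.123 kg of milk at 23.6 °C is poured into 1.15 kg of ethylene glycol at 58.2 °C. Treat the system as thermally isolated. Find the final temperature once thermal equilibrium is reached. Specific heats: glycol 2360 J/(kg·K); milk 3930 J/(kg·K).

T_f ≈ 53.0 °C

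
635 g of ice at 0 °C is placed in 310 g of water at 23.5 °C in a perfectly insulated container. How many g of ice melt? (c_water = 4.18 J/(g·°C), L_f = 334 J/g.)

m_melted ≈ 91.2 g

Cooling the water to 0 °C releases 310·4.18·23.5 = 30451 J.
To melt every bit of ice: 635·334 = 212090 J.
That's not enough to melt it all — equilibrium is at 0 °C with ice remaining.
m_melted·334 = 30451  ⇒  m_melted ≈ 91.17 g.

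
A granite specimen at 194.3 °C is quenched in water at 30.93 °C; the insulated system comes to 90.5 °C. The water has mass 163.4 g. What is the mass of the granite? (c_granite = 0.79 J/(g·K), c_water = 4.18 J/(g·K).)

m ≈ 496 g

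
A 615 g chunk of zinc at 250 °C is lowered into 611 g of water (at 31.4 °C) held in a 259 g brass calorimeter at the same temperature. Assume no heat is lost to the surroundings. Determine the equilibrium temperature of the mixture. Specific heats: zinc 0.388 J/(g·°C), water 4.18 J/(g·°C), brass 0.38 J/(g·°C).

Setting the total heat transfer to zero:
615*0.388*(T − 250) + 611*4.18*(T − 31.4) + 259*0.38*(T − 31.4) = 0
238.62(T − 250) + 2554(T − 31.4) + 98.42(T − 31.4) = 0
(238.62 + 2554 + 98.42) T = 238.62*250 + 2554*31.4 + 98.42*31.4
T ≈ 49.44 °C

T_f ≈ 49.4 °C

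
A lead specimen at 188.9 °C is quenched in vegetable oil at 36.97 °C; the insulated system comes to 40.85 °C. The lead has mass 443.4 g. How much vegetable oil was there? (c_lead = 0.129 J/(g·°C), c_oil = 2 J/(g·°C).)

Heat lost by the lead = heat gained by the oil:
443.4·0.129·(188.9 − 40.85) = m·2·(40.85 − 36.97)
7.76 m = 8468.3  ⇒  m ≈ 1091 g

m ≈ 1090 g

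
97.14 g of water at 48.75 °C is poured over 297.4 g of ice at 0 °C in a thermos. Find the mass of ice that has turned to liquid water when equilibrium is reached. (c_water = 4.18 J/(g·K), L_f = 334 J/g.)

m_melted ≈ 59.3 g

Heat available from the water dropping to 0 °C: 97.14·4.18·48.75 = 19795 J.
Fully melting the ice requires m_ice L_f = 297.4·334 = 99332 J.
19795 J < 99332 J, so only part of the ice melts and the system sits at 0 °C.
m_melt = 19795 / L_f = 59.27 g.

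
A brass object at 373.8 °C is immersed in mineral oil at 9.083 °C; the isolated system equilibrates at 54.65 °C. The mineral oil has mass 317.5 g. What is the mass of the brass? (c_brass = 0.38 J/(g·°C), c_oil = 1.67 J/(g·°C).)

Energy conservation, ΣQ = 0:
m·0.38·(54.65 − 373.8) + 317.5·1.67·(54.65 − 9.083) = 0
-121.28 m = -24161
m = -24161/-121.28 ≈ 199.2 g

m ≈ 199 g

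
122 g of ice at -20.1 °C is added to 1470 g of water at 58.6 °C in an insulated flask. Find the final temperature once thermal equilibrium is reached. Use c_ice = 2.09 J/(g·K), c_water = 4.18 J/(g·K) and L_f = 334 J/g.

Let T be the final temperature. ΣQ_i = 0:
ice -20.1→0 °C: 122×2.09×20.1 = 5125.1
  latent heat to melt: 122×334 = 40748
  meltwater 0→T: 122×4.18×T = 509.96 T
  water cools: 1470×4.18×(T − 58.6) = 6144.6(T − 58.6)
6654.6 T = 360074 − 45873 = 314200
T ≈ 47.22 °C (positive, so assuming full melt was valid).

T_f ≈ 47.2 °C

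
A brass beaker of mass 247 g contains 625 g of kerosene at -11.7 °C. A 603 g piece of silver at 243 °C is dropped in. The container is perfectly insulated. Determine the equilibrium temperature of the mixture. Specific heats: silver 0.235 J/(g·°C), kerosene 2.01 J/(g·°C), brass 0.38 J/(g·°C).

Energy conservation, ΣQ = 0:
603*0.235*(T − 243) + 625*2.01*(T − (-11.7)) + 247*0.38*(T − (-11.7)) = 0
141.7(T − 243) + 1256.2(T − (-11.7)) + 93.86(T − (-11.7)) = 0
(141.7 + 1256.2 + 93.86) T = 141.7*243 + 1256.2*(-11.7) + 93.86*(-11.7)
T = 18638/1491.8 ≈ 12.49 °C

T_f ≈ 12.5 °C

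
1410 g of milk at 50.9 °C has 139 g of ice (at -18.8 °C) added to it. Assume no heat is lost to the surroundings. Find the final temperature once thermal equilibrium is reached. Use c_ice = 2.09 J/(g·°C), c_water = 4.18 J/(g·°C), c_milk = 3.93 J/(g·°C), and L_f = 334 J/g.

T_f ≈ 37.6 °C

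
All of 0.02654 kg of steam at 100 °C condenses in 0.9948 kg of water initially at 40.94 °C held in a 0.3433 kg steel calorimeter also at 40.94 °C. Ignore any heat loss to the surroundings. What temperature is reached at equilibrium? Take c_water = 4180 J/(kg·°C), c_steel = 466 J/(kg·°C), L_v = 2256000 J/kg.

Energy conservation, ΣQ = 0:
steam→water at 100 °C releases m L_v = 0.02654×2256000 = 59874
  condensate cools 100→T: 0.02654×4180×(T − 100) = 110.94(T − 100)
  water warms: 0.9948×4180×(T − 40.94) = 4158.3(T − 40.94)
  cup: 159.98(T − 40.94)
4429.2 T = 59874 + 11094 + 176789 = 247757
T ≈ 55.94 °C, under the boiling point, so the assumption holds.

T_f ≈ 55.9 °C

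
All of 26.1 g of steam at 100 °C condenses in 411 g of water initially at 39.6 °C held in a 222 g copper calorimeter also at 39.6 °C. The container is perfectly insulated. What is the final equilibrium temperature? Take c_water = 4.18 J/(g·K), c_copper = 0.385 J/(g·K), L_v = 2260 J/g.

T_f ≈ 73.9 °C

Heat gained plus heat lost sum to zero:
latent heat released on condensation: 26.1·2260 = 58986; condensate cools 100→T: 26.1·4.18·(T − 100) = 109.1(T − 100); water warms: 411·4.18·(T − 39.6) = 1718(T − 39.6); copper cup: 222·0.385·(T − 39.6) = 85.47(T − 39.6)
1912.5 T = 58986 + 10910 + 71417 = 141312
T ≈ 73.89 °C (< 100 °C, so full condensation is consistent).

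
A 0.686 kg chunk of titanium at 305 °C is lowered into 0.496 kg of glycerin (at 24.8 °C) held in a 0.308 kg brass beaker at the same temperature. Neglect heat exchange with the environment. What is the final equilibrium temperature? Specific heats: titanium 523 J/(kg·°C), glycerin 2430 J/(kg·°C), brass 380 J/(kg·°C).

T_f ≈ 84.6 °C

With ΣQ=0 the equilibrium temperature is the m·c-weighted mean:
T_f = (358.78·305 + 1205.3·24.8 + 117.04·24.8) / (358.78 + 1205.3 + 117.04)
    = 142221 / 1681.1 ≈ 84.60 °C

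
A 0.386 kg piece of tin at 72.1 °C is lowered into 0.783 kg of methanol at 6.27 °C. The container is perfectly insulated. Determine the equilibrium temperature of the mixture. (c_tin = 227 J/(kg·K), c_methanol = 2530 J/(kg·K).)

T_f ≈ 9.1 °C

Taking heat into each body as positive, Σ m c ΔT = 0:
0.386·227·(T − 72.1) + 0.783·2530·(T − 6.27) = 0
87.62(T − 72.1) + 1981(T − 6.27) = 0
2068.6 T = 18738
T = 18738 / 2068.6 = 9.06 °C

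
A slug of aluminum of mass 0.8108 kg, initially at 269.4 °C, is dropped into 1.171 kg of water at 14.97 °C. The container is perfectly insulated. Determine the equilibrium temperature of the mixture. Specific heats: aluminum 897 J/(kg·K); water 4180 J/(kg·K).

T_f ≈ 47.9 °C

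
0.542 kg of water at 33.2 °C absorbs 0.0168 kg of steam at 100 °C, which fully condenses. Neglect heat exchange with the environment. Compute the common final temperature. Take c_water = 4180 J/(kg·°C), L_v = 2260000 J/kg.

Sum of m c ΔT and latent-heat terms is zero:
condense steam: −0.0168·2260000 = −37968; condensate cools 100→T: 0.0168·4180·(T − 100) = 70.22(T − 100); water warms: 0.542·4180·(T − 33.2) = 2265.6(T − 33.2)
2335.8 T = 37968 + 7022.4 + 75217 = 120207
T ≈ 51.46 °C (< 100 °C, so full condensation is consistent).

T_f ≈ 51.5 °C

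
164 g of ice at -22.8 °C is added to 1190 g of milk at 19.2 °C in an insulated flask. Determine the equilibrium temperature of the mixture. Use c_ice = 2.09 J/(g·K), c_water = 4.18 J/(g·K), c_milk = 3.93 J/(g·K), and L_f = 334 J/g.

T_f ≈ 5.1 °C

Energy balance with sensible and latent terms:
ice -22.8→0 °C: 164·2.09·22.8 = 7814.9
  melt ice: 164·334 = 54776
  meltwater 0→T: 164·4.18·T = 685.52 T
  milk: 4676.7(T − 19.2)
5362.2 T = 89793 − 62591 = 27202
T ≈ 5.07 °C — above 0 °C, consistent with complete melting.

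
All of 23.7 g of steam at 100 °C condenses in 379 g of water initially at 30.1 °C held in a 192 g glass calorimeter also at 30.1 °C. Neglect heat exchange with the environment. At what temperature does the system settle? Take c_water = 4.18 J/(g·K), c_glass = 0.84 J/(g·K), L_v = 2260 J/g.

T_f ≈ 62.9 °C

Conservation of energy gives ΣQ = 0:
condense steam: −23.7×2260 = −53562
  condensate cools 100→T: 23.7×4.18×(T − 100) = 99.07(T − 100)
  water warms: 379×4.18×(T − 30.1) = 1584.2(T − 30.1)
  glass cup: 192×0.84×(T − 30.1) = 161.28(T − 30.1)
1844.6 T = 53562 + 9906.6 + 52540 = 116008
T ≈ 62.89 °C, under the boiling point, so the assumption holds.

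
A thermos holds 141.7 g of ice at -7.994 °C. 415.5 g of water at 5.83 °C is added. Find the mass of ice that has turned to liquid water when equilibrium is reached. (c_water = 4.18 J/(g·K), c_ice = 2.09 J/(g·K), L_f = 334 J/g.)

m_melted ≈ 23.2 g

Cooling the water to 0 °C releases 415.5·4.18·5.83 = 10125 J.
Warming the ice to 0 °C takes 141.7·2.09·7.994 = 2367.4 J, leaving 7758 J for melting.
To melt every bit of ice: 141.7·334 = 47328 J.
7758 J < 47328 J, so only part of the ice melts and the system sits at 0 °C.
m_melted·334 = 7758  ⇒  m_melted ≈ 23.23 g.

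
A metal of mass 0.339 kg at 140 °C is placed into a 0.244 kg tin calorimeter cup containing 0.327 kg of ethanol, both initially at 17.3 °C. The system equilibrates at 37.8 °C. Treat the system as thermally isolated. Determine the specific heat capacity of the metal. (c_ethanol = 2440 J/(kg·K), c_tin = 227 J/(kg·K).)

Setting the total heat transfer to zero:
0.339·c·(37.8 − 140) + 0.327·2440·(37.8 − 17.3) + 0.244·227·(37.8 − 17.3) = 0
-34.65 c = -17492
c = -17492/-34.65 ≈ 504.9 J/(kg·K)

c ≈ 505 J/(kg·K)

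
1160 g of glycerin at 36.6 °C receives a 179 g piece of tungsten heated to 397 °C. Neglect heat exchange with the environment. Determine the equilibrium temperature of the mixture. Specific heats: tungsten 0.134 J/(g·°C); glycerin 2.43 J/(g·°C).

T_f ≈ 39.6 °C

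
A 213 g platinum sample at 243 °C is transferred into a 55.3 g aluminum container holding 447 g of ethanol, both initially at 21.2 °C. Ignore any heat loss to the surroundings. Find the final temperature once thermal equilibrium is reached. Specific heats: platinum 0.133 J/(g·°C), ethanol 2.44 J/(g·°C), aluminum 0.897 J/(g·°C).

T_f ≈ 26.6 °C

T_f = Σ m_i c_i T_i / Σ m_i c_i:
T_f = (28.33×243 + 1090.7×21.2 + 49.6×21.2) / (28.33 + 1090.7 + 49.6)
    = 31058 / 1168.6 ≈ 26.58 °C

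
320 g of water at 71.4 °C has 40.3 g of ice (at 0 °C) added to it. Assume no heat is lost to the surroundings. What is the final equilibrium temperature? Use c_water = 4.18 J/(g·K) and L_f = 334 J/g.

T_f ≈ 54.5 °C

Net heat exchanged in the isolated system is zero:
latent heat to melt: 40.3×334 = 13460
  meltwater 0→T: 40.3×4.18×T = 168.45 T
  water cools: 320×4.18×(T − 71.4) = 1337.6(T − 71.4)
1506.1 T = 95505 − 13460 = 82044
T ≈ 54.48 °C (positive, so assuming full melt was valid).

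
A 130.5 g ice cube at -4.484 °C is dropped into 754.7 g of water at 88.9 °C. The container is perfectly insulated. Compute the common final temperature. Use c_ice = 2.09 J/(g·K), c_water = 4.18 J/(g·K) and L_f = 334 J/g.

T_f ≈ 63.7 °C

Let T be the final temperature. ΣQ_i = 0:
warm ice to 0 °C: 130.5·2.09·(0 − (-4.484)) = 1223; latent heat to melt: 130.5·334 = 43587; warm the meltwater: 545.49 T; water cools: 754.7·4.18·(T − 88.9) = 3154.6(T − 88.9)
3700.1 T = 280448 − 44810 = 235638
T ≈ 63.68 °C. Since T > 0 °C, the all-ice-melts assumption holds.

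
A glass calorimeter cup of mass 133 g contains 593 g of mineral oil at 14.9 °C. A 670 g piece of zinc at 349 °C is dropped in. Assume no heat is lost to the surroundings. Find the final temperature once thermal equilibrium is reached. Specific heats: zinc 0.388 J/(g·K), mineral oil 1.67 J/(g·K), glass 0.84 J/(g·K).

T_f ≈ 78.7 °C

Let T be the final temperature. ΣQ_i = 0:
670·0.388·(T − 349) + 593·1.67·(T − 14.9) + 133·0.84·(T − 14.9) = 0
(259.96 + 990.31 + 111.72) T = 259.96·349 + 990.31·14.9 + 111.72·14.9
T ≈ 78.67 °C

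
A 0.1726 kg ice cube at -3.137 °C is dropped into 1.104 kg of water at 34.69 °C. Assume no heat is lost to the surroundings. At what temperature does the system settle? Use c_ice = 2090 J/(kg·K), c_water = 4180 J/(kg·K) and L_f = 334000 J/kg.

Conservation of energy gives ΣQ = 0:
warm ice to 0 °C: 0.1726·2090·(0 − (-3.137)) = 1131.6; fusion: m_ice L_f = 0.1726·334000 = 57648; meltwater 0→T: 0.1726·4180·T = 721.47 T; water: 4614.7(T − 34.69)
5336.2 T = 160085 − 58780 = 101305
T ≈ 18.98 °C (positive, so assuming full melt was valid).

T_f ≈ 19.0 °C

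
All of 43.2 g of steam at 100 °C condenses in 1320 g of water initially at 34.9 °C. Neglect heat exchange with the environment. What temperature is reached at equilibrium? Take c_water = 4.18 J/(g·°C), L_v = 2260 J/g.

Setting the total heat transfer to zero:
latent heat released on condensation: 43.2·2260 = 97632
  condensed water 100 °C→T: 180.58(T − 100)
  water warms: 1320·4.18·(T − 34.9) = 5517.6(T − 34.9)
5698.2 T = 97632 + 18058 + 192564 = 308254
T ≈ 54.10 °C, under the boiling point, so the assumption holds.

T_f ≈ 54.1 °C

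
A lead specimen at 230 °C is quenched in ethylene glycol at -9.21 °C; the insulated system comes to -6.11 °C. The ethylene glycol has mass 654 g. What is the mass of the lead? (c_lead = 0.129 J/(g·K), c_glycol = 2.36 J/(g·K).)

Heat lost by the lead = heat gained by the glycol:
m·0.129·(230 − -6.11) = 654·2.36·(-6.11 − (-9.21))
30.46 m = 4784.7  ⇒  m ≈ 157.1 g

m ≈ 157 g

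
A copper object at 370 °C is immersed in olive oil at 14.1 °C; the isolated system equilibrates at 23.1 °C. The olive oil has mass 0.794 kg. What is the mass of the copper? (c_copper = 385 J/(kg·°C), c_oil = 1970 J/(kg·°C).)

m ≈ 0.105 kg

Energy conservation, ΣQ = 0:
m×385×(23.1 − 370) + 0.794×1970×(23.1 − 14.1) = 0
-133556 m = -14078
m = -14078/-133556 ≈ 0.1054 kg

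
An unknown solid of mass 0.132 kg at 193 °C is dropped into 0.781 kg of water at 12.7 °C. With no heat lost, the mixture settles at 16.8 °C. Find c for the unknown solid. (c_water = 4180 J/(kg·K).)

Setting the total heat transfer to zero:
0.132·c·(16.8 − 193) + 0.781·4180·(16.8 − 12.7) = 0
-23.26 c = -13385
c = -13385/-23.26 ≈ 575.5 J/(kg·K)

c ≈ 575 J/(kg·K)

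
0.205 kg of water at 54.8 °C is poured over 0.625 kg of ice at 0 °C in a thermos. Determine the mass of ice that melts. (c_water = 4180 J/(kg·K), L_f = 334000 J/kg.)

m_melted ≈ 0.141 kg

Cooling the water to 0 °C releases 0.205×4180×54.8 = 46958 J.
Melting all 0.625 kg of ice would need 0.625×334000 = 208750 J.
Since 46958 < 208750 J, not all the ice melts; equilibrium is at 0 °C.
m_melted×334000 = 46958  ⇒  m_melted ≈ 0.1406 kg.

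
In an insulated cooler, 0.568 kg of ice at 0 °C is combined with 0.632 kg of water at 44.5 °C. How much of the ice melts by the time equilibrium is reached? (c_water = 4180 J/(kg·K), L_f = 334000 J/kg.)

Heat available from the water dropping to 0 °C: 0.632×4180×44.5 = 117558 J.
Melting all 0.568 kg of ice would need 0.568×334000 = 189712 J.
That's not enough to melt it all — equilibrium is at 0 °C with ice remaining.
Mass melted = 117558/334000 ≈ 0.352 kg.

m_melted ≈ 0.352 kg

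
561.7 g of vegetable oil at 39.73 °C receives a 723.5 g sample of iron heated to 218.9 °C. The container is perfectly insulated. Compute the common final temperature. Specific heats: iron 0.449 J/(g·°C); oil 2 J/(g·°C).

T_f ≈ 79.9 °C

Conservation of energy gives ΣQ = 0:
723.5·0.449·(T − 218.9) + 561.7·2·(T − 39.73) = 0
(324.85 + 1123.4) T = 324.85·218.9 + 1123.4·39.73
T ≈ 79.92 °C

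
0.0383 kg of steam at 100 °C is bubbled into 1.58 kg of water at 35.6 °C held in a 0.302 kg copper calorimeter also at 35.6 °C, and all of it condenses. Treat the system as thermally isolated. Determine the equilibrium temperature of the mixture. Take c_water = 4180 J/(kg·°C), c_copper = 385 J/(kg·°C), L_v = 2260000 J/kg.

Heat gained plus heat lost sum to zero:
latent heat released on condensation: 0.0383×2260000 = 86558; condensed water 100 °C→T: 160.09(T − 100); original water: 6604.4(T − 35.6); cup: 116.27(T − 35.6)
6880.8 T = 86558 + 16009 + 239256 = 341823
T ≈ 49.68 °C, under the boiling point, so the assumption holds.

T_f ≈ 49.7 °C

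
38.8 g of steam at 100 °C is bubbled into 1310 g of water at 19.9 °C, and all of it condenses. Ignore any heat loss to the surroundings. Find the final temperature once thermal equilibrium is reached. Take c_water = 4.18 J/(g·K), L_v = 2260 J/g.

Conservation of energy gives ΣQ = 0:
steam→water at 100 °C releases m L_v = 38.8·2260 = 87688
  condensate cools 100→T: 38.8·4.18·(T − 100) = 162.18(T − 100)
  original water: 5475.8(T − 19.9)
5638 T = 87688 + 16218 + 108968 = 212875
T ≈ 37.76 °C — below 100 °C, confirming all the steam condensed.

T_f ≈ 37.8 °C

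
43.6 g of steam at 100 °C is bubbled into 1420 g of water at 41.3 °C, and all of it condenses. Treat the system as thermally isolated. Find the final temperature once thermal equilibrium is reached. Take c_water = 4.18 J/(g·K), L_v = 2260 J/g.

Setting the total heat transfer to zero:
condense steam: −43.6·2260 = −98536; condensed water 100 °C→T: 182.25(T − 100); water warms: 1420·4.18·(T − 41.3) = 5935.6(T − 41.3)
6117.8 T = 98536 + 18225 + 245140 = 361901
T ≈ 59.15 °C, under the boiling point, so the assumption holds.

T_f ≈ 59.2 °C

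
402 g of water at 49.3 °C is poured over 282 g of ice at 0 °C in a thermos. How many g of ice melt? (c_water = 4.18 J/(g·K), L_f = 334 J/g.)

Water can give up m c ΔT = 402·4.18·49.3 = 82842 J before reaching 0 °C.
Melting all 282 g of ice would need 282·334 = 94188 J.
82842 J < 94188 J, so only part of the ice melts and the system sits at 0 °C.
Mass melted = 82842/334 ≈ 248 g.

m_melted ≈ 248 g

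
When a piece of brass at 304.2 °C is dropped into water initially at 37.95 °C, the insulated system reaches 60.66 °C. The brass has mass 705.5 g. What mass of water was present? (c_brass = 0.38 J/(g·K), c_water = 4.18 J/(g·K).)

|Q_brass| = |Q_water|:
705.5×0.38×(304.2 − 60.66) = m×4.18×(60.66 − 37.95)
94.93 m = 65291  ⇒  m ≈ 687.8 g

m ≈ 688 g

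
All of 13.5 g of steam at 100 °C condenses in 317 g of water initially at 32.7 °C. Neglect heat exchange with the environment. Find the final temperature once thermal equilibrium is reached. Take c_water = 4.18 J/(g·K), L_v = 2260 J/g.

T_f ≈ 57.5 °C

Energy conservation, ΣQ = 0:
steam→water at 100 °C releases m L_v = 13.5·2260 = 30510; condensed water 100 °C→T: 56.43(T − 100); water warms: 317·4.18·(T − 32.7) = 1325.1(T − 32.7)
1381.5 T = 30510 + 5643 + 43329 = 79482
T ≈ 57.53 °C — below 100 °C, confirming all the steam condensed.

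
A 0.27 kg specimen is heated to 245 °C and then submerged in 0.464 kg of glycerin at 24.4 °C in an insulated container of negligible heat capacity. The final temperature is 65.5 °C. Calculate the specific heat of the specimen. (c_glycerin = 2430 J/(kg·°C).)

Energy conservation, ΣQ = 0:
0.27·c·(65.5 − 245) + 0.464·2430·(65.5 − 24.4) = 0
-48.47 c = -46341
c = -46341/-48.47 ≈ 956.2 J/(kg·°C)

c ≈ 956 J/(kg·°C)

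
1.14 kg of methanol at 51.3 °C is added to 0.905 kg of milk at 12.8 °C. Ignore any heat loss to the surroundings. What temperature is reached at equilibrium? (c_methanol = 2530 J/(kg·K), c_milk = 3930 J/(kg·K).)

T_f ≈ 30.0 °C

With ΣQ=0 the equilibrium temperature is the m·c-weighted mean:
T_f = (2884.2*51.3 + 3556.7*12.8) / (2884.2 + 3556.7)
    = 193485 / 6440.9 ≈ 30.04 °C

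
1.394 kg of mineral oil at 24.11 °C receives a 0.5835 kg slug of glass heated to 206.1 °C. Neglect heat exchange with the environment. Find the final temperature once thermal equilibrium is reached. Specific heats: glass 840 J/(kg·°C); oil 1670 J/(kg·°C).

Net heat exchanged in the isolated system is zero:
0.5835·840·(T − 206.1) + 1.394·1670·(T − 24.11) = 0
2818.1 T = 157145
T = 157145/2818.1 ≈ 55.76 °C

T_f ≈ 55.8 °C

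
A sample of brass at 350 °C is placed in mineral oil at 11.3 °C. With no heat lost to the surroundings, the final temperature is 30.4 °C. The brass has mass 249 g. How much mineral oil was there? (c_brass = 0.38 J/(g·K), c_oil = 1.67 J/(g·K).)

m ≈ 948 g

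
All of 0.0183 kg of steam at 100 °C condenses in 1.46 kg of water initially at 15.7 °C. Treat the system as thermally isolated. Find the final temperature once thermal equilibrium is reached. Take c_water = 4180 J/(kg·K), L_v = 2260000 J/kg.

T_f ≈ 23.4 °C

Setting the total heat transfer to zero:
steam→water at 100 °C releases m L_v = 0.0183×2260000 = 41358
  condensate cools 100→T: 0.0183×4180×(T − 100) = 76.49(T − 100)
  water warms: 1.46×4180×(T − 15.7) = 6102.8(T − 15.7)
6179.3 T = 41358 + 7649.4 + 95814 = 144821
T ≈ 23.44 °C (< 100 °C, so full condensation is consistent).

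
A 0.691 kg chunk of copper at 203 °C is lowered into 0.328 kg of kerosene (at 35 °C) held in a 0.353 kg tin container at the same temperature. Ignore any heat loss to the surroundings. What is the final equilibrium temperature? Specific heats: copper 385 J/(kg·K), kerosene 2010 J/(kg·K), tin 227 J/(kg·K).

T_f ≈ 79.5 °C

Taking heat into each body as positive, Σ m c ΔT = 0:
0.691*385*(T − 203) + 0.328*2010*(T − 35) + 0.353*227*(T − 35) = 0
1005.4 T = 79884
T = 79884/1005.4 ≈ 79.45 °C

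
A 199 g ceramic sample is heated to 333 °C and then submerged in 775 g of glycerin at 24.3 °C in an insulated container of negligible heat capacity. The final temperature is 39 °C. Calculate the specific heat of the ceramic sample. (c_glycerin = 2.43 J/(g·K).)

c ≈ 0.473 J/(g·K)

Heat gained plus heat lost sum to zero:
199·c·(39 − 333) + 775·2.43·(39 − 24.3) = 0
-58506 c = -27684
c = -27684/-58506 ≈ 0.4732 J/(g·K)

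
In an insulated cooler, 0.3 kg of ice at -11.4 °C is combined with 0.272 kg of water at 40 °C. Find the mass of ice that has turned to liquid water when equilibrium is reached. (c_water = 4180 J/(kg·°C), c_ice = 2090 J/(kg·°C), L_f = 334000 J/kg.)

m_melted ≈ 0.115 kg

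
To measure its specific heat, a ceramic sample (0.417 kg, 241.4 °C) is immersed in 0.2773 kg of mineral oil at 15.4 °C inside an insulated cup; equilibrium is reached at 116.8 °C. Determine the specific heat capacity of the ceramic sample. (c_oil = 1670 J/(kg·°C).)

c ≈ 904 J/(kg·°C)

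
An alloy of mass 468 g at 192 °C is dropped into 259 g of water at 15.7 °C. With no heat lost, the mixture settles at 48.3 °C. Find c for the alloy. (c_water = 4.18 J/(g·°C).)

Heat lost by the alloy = heat gained by the water:
468·c·(192 − 48.3) = 259·4.18·(48.3 − 15.7)
67252 c = 35293  ⇒  c ≈ 0.5248 J/(g·°C)

c ≈ 0.525 J/(g·°C)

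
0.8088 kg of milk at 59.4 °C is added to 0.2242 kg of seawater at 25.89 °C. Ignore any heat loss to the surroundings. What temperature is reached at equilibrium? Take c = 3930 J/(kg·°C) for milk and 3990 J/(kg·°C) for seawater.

T_f ≈ 52.0 °C

Set heat shed by the hot body equal to heat absorbed by the cold body:
0.8088*3930*(59.4 − T) = 0.2242*3990*(T − 25.89)
3178.6(59.4 − T) = 894.56(T − 25.89)
4073.1 T = 211968  ⇒  T ≈ 52.04 °C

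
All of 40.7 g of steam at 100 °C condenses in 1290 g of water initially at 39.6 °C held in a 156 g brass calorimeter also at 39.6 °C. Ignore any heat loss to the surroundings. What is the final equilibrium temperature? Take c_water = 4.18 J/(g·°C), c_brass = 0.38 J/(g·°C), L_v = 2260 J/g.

T_f ≈ 57.8 °C

Taking heat into each body as positive, Σ m c ΔT = 0:
condense steam: −40.7·2260 = −91982; condensate cools 100→T: 40.7·4.18·(T − 100) = 170.13(T − 100); water warms: 1290·4.18·(T − 39.6) = 5392.2(T − 39.6); brass cup: 156·0.38·(T − 39.6) = 59.28(T − 39.6)
5621.6 T = 91982 + 17013 + 215879 = 324873
T ≈ 57.79 °C — below 100 °C, confirming all the steam condensed.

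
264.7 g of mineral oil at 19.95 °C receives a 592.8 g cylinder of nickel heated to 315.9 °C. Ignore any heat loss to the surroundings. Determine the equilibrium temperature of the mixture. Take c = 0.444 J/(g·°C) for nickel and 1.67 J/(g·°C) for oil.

T_f ≈ 130.4 °C

Energy conservation, ΣQ = 0:
592.8×0.444×(T − 315.9) + 264.7×1.67×(T − 19.95) = 0
(263.2 + 442.05) T = 263.2×315.9 + 442.05×19.95
T = 91965/705.25 ≈ 130.40 °C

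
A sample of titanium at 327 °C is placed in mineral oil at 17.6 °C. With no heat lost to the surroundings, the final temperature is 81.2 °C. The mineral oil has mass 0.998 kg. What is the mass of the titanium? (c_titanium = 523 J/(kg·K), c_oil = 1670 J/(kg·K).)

Heat lost by the titanium = heat gained by the oil:
m·523·(327 − 81.2) = 0.998·1670·(81.2 − 17.6)
128553 m = 106000  ⇒  m ≈ 0.8246 kg

m ≈ 0.825 kg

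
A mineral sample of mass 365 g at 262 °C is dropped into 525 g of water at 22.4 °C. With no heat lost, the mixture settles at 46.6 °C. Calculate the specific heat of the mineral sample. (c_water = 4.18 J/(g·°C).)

Heat lost by the mineral sample = heat gained by the water:
365·c·(262 − 46.6) = 525·4.18·(46.6 − 22.4)
78621 c = 53107  ⇒  c ≈ 0.6755 J/(g·°C)

c ≈ 0.675 J/(g·°C)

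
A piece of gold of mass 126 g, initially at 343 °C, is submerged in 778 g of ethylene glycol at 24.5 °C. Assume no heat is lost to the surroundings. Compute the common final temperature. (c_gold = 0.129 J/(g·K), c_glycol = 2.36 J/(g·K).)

T_f ≈ 27.3 °C

Heat gained plus heat lost sum to zero:
126·0.129·(T − 343) + 778·2.36·(T − 24.5) = 0
16.25(T − 343) + 1836.1(T − 24.5) = 0
(16.25 + 1836.1) T = 16.25·343 + 1836.1·24.5
T = 50559/1852.3 ≈ 27.29 °C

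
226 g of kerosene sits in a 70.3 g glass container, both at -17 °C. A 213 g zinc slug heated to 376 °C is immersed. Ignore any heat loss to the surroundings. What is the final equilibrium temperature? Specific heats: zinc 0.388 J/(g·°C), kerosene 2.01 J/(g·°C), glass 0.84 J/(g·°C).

Let T be the final temperature. ΣQ_i = 0:
213·0.388·(T − 376) + 226·2.01·(T − (-17)) + 70.3·0.84·(T − (-17)) = 0
82.64(T − 376) + 454.26(T − (-17)) + 59.05(T − (-17)) = 0
(82.64 + 454.26 + 59.05) T = 82.64·376 + 454.26·(-17) + 59.05·(-17)
T = 22348/595.96 ≈ 37.50 °C

T_f ≈ 37.5 °C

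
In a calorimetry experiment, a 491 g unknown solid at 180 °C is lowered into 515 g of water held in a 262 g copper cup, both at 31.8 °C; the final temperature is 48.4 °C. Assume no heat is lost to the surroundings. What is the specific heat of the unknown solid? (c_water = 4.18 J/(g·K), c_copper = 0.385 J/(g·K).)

c ≈ 0.579 J/(g·K)

Heat gained plus heat lost sum to zero:
491·c·(48.4 − 180) + 515·4.18·(48.4 − 31.8) + 262·0.385·(48.4 − 31.8) = 0
-64616 c = -37409
c = -37409/-64616 ≈ 0.579 J/(g·K)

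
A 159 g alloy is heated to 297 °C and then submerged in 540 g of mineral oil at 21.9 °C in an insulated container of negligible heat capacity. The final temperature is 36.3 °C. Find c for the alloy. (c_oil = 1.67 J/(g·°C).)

c ≈ 0.313 J/(g·°C)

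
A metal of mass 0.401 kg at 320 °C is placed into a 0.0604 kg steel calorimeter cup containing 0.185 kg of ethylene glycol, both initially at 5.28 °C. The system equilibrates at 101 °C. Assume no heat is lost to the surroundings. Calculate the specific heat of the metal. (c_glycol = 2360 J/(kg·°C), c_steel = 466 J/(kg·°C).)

c ≈ 507 J/(kg·°C)

Net heat exchanged in the isolated system is zero:
0.401×c×(101 − 320) + 0.185×2360×(101 − 5.28) + 0.0604×466×(101 − 5.28) = 0
-87.82 c = -44486
c = -44486/-87.82 ≈ 506.6 J/(kg·°C)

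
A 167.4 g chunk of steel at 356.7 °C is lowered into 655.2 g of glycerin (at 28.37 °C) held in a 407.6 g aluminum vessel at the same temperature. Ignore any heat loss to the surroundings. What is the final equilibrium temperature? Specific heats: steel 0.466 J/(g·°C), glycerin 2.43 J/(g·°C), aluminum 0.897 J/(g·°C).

T_f ≈ 41.0 °C

T_f = Σ m_i c_i T_i / Σ m_i c_i:
T_f = (78.01·356.7 + 1592.1·28.37 + 365.62·28.37) / (78.01 + 1592.1 + 365.62)
    = 83367 / 2035.8 ≈ 40.95 °C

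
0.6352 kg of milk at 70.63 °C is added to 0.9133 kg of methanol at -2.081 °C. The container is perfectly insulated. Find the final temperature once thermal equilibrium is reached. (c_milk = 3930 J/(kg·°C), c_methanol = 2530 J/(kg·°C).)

T_f ≈ 35.7 °C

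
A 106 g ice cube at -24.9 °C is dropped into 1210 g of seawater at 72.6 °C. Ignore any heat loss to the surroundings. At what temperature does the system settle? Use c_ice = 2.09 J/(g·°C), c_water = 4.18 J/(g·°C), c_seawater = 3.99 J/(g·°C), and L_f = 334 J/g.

T_f ≈ 58.7 °C

Sum of m c ΔT and latent-heat terms is zero:
ice -24.9→0 °C: 106×2.09×24.9 = 5516.3
  latent heat to melt: 106×334 = 35404
  warm the meltwater: 443.08 T
  seawater cools: 1210×3.99×(T − 72.6) = 4827.9(T − 72.6)
5271 T = 350506 − 40920 = 309585
T ≈ 58.73 °C (positive, so assuming full melt was valid).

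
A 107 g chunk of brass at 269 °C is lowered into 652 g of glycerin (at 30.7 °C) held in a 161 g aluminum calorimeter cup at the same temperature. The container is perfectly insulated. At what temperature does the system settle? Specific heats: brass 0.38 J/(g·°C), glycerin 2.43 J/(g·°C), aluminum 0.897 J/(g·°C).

T_f ≈ 36.2 °C

Taking heat into each body as positive, Σ m c ΔT = 0:
107*0.38*(T − 269) + 652*2.43*(T − 30.7) + 161*0.897*(T − 30.7) = 0
(40.66 + 1584.4 + 144.42) T = 40.66*269 + 1584.4*30.7 + 144.42*30.7
T ≈ 36.18 °C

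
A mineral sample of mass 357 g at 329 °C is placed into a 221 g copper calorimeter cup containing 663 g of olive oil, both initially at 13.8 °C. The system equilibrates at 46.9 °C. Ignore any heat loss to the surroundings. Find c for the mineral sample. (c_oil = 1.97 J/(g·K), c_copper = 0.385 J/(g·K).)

c ≈ 0.457 J/(g·K)

Energy conservation, ΣQ = 0:
357×c×(46.9 − 329) + 663×1.97×(46.9 − 13.8) + 221×0.385×(46.9 − 13.8) = 0
-100710 c = -46049
c = -46049/-100710 ≈ 0.4572 J/(g·K)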